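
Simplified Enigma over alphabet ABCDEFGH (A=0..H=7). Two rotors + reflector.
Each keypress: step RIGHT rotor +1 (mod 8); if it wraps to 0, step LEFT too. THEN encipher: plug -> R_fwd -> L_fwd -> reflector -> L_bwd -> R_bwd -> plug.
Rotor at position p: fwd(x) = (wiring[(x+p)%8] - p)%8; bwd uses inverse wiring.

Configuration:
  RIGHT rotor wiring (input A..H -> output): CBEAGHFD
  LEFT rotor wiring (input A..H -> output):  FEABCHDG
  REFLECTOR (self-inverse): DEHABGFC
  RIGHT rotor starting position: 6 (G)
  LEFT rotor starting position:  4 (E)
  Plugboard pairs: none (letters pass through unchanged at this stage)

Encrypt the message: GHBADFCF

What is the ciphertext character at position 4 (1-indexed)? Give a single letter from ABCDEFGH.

Char 1 ('G'): step: R->7, L=4; G->plug->G->R->A->L->G->refl->F->L'->H->R'->F->plug->F
Char 2 ('H'): step: R->0, L->5 (L advanced); H->plug->H->R->D->L->A->refl->D->L'->F->R'->G->plug->G
Char 3 ('B'): step: R->1, L=5; B->plug->B->R->D->L->A->refl->D->L'->F->R'->D->plug->D
Char 4 ('A'): step: R->2, L=5; A->plug->A->R->C->L->B->refl->E->L'->G->R'->B->plug->B

B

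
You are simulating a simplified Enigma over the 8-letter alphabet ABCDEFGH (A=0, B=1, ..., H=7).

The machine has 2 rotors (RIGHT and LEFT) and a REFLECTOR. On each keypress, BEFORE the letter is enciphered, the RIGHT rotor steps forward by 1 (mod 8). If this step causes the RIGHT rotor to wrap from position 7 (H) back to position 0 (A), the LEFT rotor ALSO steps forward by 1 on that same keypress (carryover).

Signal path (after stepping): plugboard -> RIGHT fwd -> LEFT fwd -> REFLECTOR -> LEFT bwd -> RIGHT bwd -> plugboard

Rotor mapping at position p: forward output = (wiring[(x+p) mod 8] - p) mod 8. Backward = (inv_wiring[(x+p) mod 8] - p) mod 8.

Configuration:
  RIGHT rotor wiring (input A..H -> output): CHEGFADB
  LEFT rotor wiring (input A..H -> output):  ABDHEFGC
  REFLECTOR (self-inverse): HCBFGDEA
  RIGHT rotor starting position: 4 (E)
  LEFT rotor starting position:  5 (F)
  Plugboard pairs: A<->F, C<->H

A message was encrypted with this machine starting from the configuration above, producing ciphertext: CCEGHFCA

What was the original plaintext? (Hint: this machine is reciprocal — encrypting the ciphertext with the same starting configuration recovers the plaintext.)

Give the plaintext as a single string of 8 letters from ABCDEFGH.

Char 1 ('C'): step: R->5, L=5; C->plug->H->R->A->L->A->refl->H->L'->H->R'->F->plug->A
Char 2 ('C'): step: R->6, L=5; C->plug->H->R->C->L->F->refl->D->L'->D->R'->B->plug->B
Char 3 ('E'): step: R->7, L=5; E->plug->E->R->H->L->H->refl->A->L'->A->R'->C->plug->H
Char 4 ('G'): step: R->0, L->6 (L advanced); G->plug->G->R->D->L->D->refl->F->L'->E->R'->C->plug->H
Char 5 ('H'): step: R->1, L=6; H->plug->C->R->F->L->B->refl->C->L'->C->R'->F->plug->A
Char 6 ('F'): step: R->2, L=6; F->plug->A->R->C->L->C->refl->B->L'->F->R'->H->plug->C
Char 7 ('C'): step: R->3, L=6; C->plug->H->R->B->L->E->refl->G->L'->G->R'->E->plug->E
Char 8 ('A'): step: R->4, L=6; A->plug->F->R->D->L->D->refl->F->L'->E->R'->B->plug->B

Answer: ABHHACEB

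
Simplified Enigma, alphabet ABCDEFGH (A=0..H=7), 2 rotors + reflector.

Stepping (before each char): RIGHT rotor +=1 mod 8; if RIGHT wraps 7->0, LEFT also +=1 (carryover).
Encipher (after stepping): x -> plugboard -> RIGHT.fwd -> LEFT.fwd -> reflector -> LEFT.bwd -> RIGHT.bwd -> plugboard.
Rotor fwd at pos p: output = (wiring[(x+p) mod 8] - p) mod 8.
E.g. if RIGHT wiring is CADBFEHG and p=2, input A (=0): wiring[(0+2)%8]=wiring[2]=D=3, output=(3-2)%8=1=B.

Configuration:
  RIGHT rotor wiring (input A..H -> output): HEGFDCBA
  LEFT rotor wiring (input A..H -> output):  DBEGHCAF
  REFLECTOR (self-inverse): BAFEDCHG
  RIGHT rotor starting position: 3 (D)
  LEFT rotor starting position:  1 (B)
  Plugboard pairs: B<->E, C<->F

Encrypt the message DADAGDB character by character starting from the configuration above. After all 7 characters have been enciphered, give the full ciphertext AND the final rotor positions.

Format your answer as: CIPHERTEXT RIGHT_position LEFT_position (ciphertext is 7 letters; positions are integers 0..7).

Char 1 ('D'): step: R->4, L=1; D->plug->D->R->E->L->B->refl->A->L'->A->R'->F->plug->C
Char 2 ('A'): step: R->5, L=1; A->plug->A->R->F->L->H->refl->G->L'->D->R'->C->plug->F
Char 3 ('D'): step: R->6, L=1; D->plug->D->R->G->L->E->refl->D->L'->B->R'->C->plug->F
Char 4 ('A'): step: R->7, L=1; A->plug->A->R->B->L->D->refl->E->L'->G->R'->E->plug->B
Char 5 ('G'): step: R->0, L->2 (L advanced); G->plug->G->R->B->L->E->refl->D->L'->F->R'->D->plug->D
Char 6 ('D'): step: R->1, L=2; D->plug->D->R->C->L->F->refl->C->L'->A->R'->F->plug->C
Char 7 ('B'): step: R->2, L=2; B->plug->E->R->H->L->H->refl->G->L'->E->R'->A->plug->A
Final: ciphertext=CFFBDCA, RIGHT=2, LEFT=2

Answer: CFFBDCA 2 2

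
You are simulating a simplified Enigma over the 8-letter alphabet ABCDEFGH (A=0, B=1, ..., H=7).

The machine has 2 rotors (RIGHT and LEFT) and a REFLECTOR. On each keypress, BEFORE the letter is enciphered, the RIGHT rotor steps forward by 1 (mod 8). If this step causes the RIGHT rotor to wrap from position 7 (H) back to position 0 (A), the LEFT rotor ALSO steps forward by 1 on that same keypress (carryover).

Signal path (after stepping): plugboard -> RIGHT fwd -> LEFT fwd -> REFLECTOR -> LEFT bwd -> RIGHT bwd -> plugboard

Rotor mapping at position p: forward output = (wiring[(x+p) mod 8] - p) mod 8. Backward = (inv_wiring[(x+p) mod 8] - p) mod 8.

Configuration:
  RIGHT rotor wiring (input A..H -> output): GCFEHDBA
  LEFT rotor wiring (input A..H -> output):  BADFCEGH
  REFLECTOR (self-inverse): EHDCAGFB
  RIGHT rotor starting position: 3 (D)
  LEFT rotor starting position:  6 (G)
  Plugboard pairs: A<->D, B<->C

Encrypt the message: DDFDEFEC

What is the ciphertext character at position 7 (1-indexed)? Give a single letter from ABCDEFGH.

Char 1 ('D'): step: R->4, L=6; D->plug->A->R->D->L->C->refl->D->L'->C->R'->E->plug->E
Char 2 ('D'): step: R->5, L=6; D->plug->A->R->G->L->E->refl->A->L'->A->R'->F->plug->F
Char 3 ('F'): step: R->6, L=6; F->plug->F->R->G->L->E->refl->A->L'->A->R'->C->plug->B
Char 4 ('D'): step: R->7, L=6; D->plug->A->R->B->L->B->refl->H->L'->F->R'->E->plug->E
Char 5 ('E'): step: R->0, L->7 (L advanced); E->plug->E->R->H->L->H->refl->B->L'->C->R'->B->plug->C
Char 6 ('F'): step: R->1, L=7; F->plug->F->R->A->L->A->refl->E->L'->D->R'->C->plug->B
Char 7 ('E'): step: R->2, L=7; E->plug->E->R->H->L->H->refl->B->L'->C->R'->B->plug->C

C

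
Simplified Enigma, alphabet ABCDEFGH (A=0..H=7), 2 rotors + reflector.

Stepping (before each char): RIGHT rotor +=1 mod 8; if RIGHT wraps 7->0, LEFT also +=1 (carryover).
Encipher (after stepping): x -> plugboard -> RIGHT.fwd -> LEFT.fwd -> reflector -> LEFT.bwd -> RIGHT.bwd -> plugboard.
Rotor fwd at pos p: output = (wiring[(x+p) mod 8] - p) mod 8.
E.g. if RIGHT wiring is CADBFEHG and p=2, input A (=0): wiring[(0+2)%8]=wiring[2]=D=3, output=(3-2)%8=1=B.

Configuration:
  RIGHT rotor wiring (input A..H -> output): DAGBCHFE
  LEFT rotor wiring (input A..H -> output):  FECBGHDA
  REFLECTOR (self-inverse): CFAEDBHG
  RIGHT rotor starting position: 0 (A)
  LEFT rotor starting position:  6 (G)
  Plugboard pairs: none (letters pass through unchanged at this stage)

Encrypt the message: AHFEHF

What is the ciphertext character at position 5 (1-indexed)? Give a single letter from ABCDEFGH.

Char 1 ('A'): step: R->1, L=6; A->plug->A->R->H->L->B->refl->F->L'->A->R'->C->plug->C
Char 2 ('H'): step: R->2, L=6; H->plug->H->R->G->L->A->refl->C->L'->B->R'->G->plug->G
Char 3 ('F'): step: R->3, L=6; F->plug->F->R->A->L->F->refl->B->L'->H->R'->B->plug->B
Char 4 ('E'): step: R->4, L=6; E->plug->E->R->H->L->B->refl->F->L'->A->R'->D->plug->D
Char 5 ('H'): step: R->5, L=6; H->plug->H->R->F->L->D->refl->E->L'->E->R'->G->plug->G

G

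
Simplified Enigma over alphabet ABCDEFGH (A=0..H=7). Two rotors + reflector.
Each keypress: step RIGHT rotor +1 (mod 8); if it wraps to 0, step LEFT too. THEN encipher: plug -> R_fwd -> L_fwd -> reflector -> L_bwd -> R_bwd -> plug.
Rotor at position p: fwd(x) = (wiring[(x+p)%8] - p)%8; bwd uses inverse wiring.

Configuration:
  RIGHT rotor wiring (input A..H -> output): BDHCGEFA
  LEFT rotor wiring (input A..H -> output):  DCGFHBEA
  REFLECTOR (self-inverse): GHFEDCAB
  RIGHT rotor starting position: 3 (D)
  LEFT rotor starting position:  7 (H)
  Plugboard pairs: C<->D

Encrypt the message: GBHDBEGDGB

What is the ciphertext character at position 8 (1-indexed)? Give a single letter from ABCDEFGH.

Char 1 ('G'): step: R->4, L=7; G->plug->G->R->D->L->H->refl->B->L'->A->R'->B->plug->B
Char 2 ('B'): step: R->5, L=7; B->plug->B->R->A->L->B->refl->H->L'->D->R'->C->plug->D
Char 3 ('H'): step: R->6, L=7; H->plug->H->R->G->L->C->refl->F->L'->H->R'->A->plug->A
Char 4 ('D'): step: R->7, L=7; D->plug->C->R->E->L->G->refl->A->L'->F->R'->G->plug->G
Char 5 ('B'): step: R->0, L->0 (L advanced); B->plug->B->R->D->L->F->refl->C->L'->B->R'->A->plug->A
Char 6 ('E'): step: R->1, L=0; E->plug->E->R->D->L->F->refl->C->L'->B->R'->C->plug->D
Char 7 ('G'): step: R->2, L=0; G->plug->G->R->H->L->A->refl->G->L'->C->R'->D->plug->C
Char 8 ('D'): step: R->3, L=0; D->plug->C->R->B->L->C->refl->F->L'->D->R'->B->plug->B

B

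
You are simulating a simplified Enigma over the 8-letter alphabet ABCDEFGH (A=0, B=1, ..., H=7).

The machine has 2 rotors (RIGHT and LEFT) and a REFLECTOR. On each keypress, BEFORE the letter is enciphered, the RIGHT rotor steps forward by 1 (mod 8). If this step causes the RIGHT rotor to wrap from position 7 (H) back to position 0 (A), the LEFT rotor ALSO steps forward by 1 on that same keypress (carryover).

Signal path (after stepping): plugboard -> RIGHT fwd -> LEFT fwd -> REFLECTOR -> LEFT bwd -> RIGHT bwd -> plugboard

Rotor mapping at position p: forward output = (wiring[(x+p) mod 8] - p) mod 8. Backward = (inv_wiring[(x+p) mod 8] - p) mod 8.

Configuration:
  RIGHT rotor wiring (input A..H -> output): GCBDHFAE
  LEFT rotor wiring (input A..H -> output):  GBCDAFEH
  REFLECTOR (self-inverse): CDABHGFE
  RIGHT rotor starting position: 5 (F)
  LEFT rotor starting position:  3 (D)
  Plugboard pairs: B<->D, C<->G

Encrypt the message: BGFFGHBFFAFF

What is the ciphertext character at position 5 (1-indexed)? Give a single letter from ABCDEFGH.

Char 1 ('B'): step: R->6, L=3; B->plug->D->R->E->L->E->refl->H->L'->H->R'->H->plug->H
Char 2 ('G'): step: R->7, L=3; G->plug->C->R->D->L->B->refl->D->L'->F->R'->A->plug->A
Char 3 ('F'): step: R->0, L->4 (L advanced); F->plug->F->R->F->L->F->refl->G->L'->G->R'->A->plug->A
Char 4 ('F'): step: R->1, L=4; F->plug->F->R->H->L->H->refl->E->L'->A->R'->B->plug->D
Char 5 ('G'): step: R->2, L=4; G->plug->C->R->F->L->F->refl->G->L'->G->R'->E->plug->E

E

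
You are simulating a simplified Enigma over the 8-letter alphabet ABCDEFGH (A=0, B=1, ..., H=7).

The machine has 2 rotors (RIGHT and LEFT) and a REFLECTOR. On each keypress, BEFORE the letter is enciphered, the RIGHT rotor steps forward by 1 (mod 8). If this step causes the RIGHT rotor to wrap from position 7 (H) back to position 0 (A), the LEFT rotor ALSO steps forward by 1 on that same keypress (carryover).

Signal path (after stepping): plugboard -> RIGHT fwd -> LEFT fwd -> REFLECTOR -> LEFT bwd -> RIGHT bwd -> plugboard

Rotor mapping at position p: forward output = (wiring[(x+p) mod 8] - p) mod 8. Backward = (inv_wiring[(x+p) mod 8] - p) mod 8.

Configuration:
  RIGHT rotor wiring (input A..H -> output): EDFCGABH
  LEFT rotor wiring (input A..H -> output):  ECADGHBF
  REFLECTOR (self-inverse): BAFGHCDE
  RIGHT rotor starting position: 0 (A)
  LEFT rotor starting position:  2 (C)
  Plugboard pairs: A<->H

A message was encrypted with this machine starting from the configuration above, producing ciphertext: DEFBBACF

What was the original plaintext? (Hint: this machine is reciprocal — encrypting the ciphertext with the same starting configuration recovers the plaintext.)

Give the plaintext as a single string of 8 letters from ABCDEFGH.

Answer: FAHHCFAC

Derivation:
Char 1 ('D'): step: R->1, L=2; D->plug->D->R->F->L->D->refl->G->L'->A->R'->F->plug->F
Char 2 ('E'): step: R->2, L=2; E->plug->E->R->H->L->A->refl->B->L'->B->R'->H->plug->A
Char 3 ('F'): step: R->3, L=2; F->plug->F->R->B->L->B->refl->A->L'->H->R'->A->plug->H
Char 4 ('B'): step: R->4, L=2; B->plug->B->R->E->L->H->refl->E->L'->C->R'->A->plug->H
Char 5 ('B'): step: R->5, L=2; B->plug->B->R->E->L->H->refl->E->L'->C->R'->C->plug->C
Char 6 ('A'): step: R->6, L=2; A->plug->H->R->C->L->E->refl->H->L'->E->R'->F->plug->F
Char 7 ('C'): step: R->7, L=2; C->plug->C->R->E->L->H->refl->E->L'->C->R'->H->plug->A
Char 8 ('F'): step: R->0, L->3 (L advanced); F->plug->F->R->A->L->A->refl->B->L'->F->R'->C->plug->C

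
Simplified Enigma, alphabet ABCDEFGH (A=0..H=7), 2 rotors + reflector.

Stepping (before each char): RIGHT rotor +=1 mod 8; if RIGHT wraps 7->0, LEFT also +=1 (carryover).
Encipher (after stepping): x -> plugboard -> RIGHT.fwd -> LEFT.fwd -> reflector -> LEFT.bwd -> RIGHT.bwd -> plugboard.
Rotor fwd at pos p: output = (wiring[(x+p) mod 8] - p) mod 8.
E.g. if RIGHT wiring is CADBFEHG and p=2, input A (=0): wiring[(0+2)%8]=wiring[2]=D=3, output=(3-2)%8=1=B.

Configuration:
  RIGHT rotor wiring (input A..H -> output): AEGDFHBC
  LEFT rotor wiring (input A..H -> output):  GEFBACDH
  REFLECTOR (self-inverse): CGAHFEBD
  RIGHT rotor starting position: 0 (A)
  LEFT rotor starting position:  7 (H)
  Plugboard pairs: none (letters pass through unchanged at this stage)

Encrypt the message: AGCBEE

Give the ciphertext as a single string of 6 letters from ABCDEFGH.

Char 1 ('A'): step: R->1, L=7; A->plug->A->R->D->L->G->refl->B->L'->F->R'->B->plug->B
Char 2 ('G'): step: R->2, L=7; G->plug->G->R->G->L->D->refl->H->L'->B->R'->B->plug->B
Char 3 ('C'): step: R->3, L=7; C->plug->C->R->E->L->C->refl->A->L'->A->R'->A->plug->A
Char 4 ('B'): step: R->4, L=7; B->plug->B->R->D->L->G->refl->B->L'->F->R'->C->plug->C
Char 5 ('E'): step: R->5, L=7; E->plug->E->R->H->L->E->refl->F->L'->C->R'->A->plug->A
Char 6 ('E'): step: R->6, L=7; E->plug->E->R->A->L->A->refl->C->L'->E->R'->B->plug->B

Answer: BBACAB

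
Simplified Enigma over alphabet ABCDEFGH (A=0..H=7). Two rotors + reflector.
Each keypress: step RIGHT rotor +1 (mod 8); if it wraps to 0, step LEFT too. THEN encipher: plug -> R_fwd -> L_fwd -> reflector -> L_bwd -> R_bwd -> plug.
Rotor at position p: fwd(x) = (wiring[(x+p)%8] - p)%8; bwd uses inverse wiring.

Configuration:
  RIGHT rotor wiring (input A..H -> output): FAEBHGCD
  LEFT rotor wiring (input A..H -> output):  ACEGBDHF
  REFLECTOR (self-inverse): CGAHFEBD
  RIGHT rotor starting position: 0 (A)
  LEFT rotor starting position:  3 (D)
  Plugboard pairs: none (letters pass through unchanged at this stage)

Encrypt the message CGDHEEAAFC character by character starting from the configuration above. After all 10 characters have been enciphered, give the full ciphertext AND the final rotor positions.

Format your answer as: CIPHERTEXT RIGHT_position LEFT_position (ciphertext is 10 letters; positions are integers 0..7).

Char 1 ('C'): step: R->1, L=3; C->plug->C->R->A->L->D->refl->H->L'->G->R'->D->plug->D
Char 2 ('G'): step: R->2, L=3; G->plug->G->R->D->L->E->refl->F->L'->F->R'->C->plug->C
Char 3 ('D'): step: R->3, L=3; D->plug->D->R->H->L->B->refl->G->L'->B->R'->H->plug->H
Char 4 ('H'): step: R->4, L=3; H->plug->H->R->F->L->F->refl->E->L'->D->R'->A->plug->A
Char 5 ('E'): step: R->5, L=3; E->plug->E->R->D->L->E->refl->F->L'->F->R'->B->plug->B
Char 6 ('E'): step: R->6, L=3; E->plug->E->R->G->L->H->refl->D->L'->A->R'->H->plug->H
Char 7 ('A'): step: R->7, L=3; A->plug->A->R->E->L->C->refl->A->L'->C->R'->E->plug->E
Char 8 ('A'): step: R->0, L->4 (L advanced); A->plug->A->R->F->L->G->refl->B->L'->D->R'->H->plug->H
Char 9 ('F'): step: R->1, L=4; F->plug->F->R->B->L->H->refl->D->L'->C->R'->G->plug->G
Char 10 ('C'): step: R->2, L=4; C->plug->C->R->F->L->G->refl->B->L'->D->R'->G->plug->G
Final: ciphertext=DCHABHEHGG, RIGHT=2, LEFT=4

Answer: DCHABHEHGG 2 4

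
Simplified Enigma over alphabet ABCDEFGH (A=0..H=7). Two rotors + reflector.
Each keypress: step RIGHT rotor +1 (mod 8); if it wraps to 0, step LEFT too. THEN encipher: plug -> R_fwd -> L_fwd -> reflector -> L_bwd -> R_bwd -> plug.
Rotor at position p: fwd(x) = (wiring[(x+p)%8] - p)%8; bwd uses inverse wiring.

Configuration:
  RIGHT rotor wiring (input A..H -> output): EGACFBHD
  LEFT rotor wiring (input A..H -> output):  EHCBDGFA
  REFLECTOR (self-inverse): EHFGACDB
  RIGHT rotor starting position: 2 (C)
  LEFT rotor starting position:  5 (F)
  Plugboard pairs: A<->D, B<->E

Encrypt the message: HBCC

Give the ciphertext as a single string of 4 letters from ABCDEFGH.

Char 1 ('H'): step: R->3, L=5; H->plug->H->R->F->L->F->refl->C->L'->E->R'->D->plug->A
Char 2 ('B'): step: R->4, L=5; B->plug->E->R->A->L->B->refl->H->L'->D->R'->C->plug->C
Char 3 ('C'): step: R->5, L=5; C->plug->C->R->G->L->E->refl->A->L'->B->R'->E->plug->B
Char 4 ('C'): step: R->6, L=5; C->plug->C->R->G->L->E->refl->A->L'->B->R'->A->plug->D

Answer: ACBD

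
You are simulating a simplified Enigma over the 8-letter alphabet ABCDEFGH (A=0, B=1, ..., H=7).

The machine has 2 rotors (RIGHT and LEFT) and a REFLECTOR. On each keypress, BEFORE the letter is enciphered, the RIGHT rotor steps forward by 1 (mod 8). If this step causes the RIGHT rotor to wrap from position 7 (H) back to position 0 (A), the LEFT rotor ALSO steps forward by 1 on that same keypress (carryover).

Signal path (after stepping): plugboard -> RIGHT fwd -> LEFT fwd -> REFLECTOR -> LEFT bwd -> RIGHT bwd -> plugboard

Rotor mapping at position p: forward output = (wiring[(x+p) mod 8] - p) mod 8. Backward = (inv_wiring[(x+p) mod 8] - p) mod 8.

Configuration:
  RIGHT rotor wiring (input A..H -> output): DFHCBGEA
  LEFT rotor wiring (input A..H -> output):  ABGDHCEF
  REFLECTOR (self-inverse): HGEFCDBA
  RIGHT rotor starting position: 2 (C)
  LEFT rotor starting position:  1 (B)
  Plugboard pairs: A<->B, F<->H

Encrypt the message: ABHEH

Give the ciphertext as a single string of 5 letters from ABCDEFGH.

Answer: GHDCC

Derivation:
Char 1 ('A'): step: R->3, L=1; A->plug->B->R->G->L->E->refl->C->L'->C->R'->G->plug->G
Char 2 ('B'): step: R->4, L=1; B->plug->A->R->F->L->D->refl->F->L'->B->R'->F->plug->H
Char 3 ('H'): step: R->5, L=1; H->plug->F->R->C->L->C->refl->E->L'->G->R'->D->plug->D
Char 4 ('E'): step: R->6, L=1; E->plug->E->R->B->L->F->refl->D->L'->F->R'->C->plug->C
Char 5 ('H'): step: R->7, L=1; H->plug->F->R->C->L->C->refl->E->L'->G->R'->C->plug->C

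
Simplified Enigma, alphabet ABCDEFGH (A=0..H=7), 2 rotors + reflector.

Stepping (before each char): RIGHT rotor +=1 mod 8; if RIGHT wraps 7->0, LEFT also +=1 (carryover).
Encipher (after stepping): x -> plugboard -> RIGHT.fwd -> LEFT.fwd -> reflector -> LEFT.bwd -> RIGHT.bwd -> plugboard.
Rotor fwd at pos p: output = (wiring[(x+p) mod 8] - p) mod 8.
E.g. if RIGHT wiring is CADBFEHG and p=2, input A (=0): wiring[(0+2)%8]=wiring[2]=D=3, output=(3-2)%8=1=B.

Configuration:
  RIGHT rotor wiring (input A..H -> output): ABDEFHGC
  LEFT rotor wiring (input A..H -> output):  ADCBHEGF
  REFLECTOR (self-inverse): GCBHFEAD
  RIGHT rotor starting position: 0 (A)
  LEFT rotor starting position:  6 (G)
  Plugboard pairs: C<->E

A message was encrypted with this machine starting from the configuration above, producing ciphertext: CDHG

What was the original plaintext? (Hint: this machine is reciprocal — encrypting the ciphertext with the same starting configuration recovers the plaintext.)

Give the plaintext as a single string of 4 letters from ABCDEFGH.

Answer: BACH

Derivation:
Char 1 ('C'): step: R->1, L=6; C->plug->E->R->G->L->B->refl->C->L'->C->R'->B->plug->B
Char 2 ('D'): step: R->2, L=6; D->plug->D->R->F->L->D->refl->H->L'->B->R'->A->plug->A
Char 3 ('H'): step: R->3, L=6; H->plug->H->R->A->L->A->refl->G->L'->H->R'->E->plug->C
Char 4 ('G'): step: R->4, L=6; G->plug->G->R->H->L->G->refl->A->L'->A->R'->H->plug->H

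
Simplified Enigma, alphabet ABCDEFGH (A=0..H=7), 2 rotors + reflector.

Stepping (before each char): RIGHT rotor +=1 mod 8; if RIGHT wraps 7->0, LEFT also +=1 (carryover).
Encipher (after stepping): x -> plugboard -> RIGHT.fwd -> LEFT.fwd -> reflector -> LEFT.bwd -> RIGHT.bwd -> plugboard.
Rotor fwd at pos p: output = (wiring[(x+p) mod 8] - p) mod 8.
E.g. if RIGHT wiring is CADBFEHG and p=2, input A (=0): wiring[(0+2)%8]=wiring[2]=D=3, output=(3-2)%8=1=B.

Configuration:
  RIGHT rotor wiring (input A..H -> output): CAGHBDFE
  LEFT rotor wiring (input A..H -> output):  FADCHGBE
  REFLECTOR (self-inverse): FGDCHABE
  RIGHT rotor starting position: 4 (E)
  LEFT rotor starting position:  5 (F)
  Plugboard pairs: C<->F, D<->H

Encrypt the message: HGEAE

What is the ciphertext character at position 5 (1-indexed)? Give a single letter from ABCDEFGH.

Char 1 ('H'): step: R->5, L=5; H->plug->D->R->F->L->G->refl->B->L'->A->R'->B->plug->B
Char 2 ('G'): step: R->6, L=5; G->plug->G->R->D->L->A->refl->F->L'->G->R'->B->plug->B
Char 3 ('E'): step: R->7, L=5; E->plug->E->R->A->L->B->refl->G->L'->F->R'->A->plug->A
Char 4 ('A'): step: R->0, L->6 (L advanced); A->plug->A->R->C->L->H->refl->E->L'->F->R'->G->plug->G
Char 5 ('E'): step: R->1, L=6; E->plug->E->R->C->L->H->refl->E->L'->F->R'->B->plug->B

B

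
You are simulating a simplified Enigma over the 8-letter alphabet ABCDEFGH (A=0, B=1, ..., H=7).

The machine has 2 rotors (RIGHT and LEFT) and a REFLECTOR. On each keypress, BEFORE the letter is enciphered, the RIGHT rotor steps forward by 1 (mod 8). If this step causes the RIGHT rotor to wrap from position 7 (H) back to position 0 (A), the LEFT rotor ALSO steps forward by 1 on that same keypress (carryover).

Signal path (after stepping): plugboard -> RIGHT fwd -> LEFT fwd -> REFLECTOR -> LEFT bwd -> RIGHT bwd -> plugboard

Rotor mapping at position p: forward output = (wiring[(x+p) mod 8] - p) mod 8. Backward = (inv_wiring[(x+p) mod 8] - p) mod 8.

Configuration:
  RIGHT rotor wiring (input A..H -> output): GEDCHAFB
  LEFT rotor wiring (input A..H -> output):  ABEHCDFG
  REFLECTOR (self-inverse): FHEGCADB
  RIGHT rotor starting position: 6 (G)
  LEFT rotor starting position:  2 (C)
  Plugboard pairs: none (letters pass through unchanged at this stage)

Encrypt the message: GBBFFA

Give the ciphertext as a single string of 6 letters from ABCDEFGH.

Char 1 ('G'): step: R->7, L=2; G->plug->G->R->B->L->F->refl->A->L'->C->R'->A->plug->A
Char 2 ('B'): step: R->0, L->3 (L advanced); B->plug->B->R->E->L->D->refl->G->L'->G->R'->A->plug->A
Char 3 ('B'): step: R->1, L=3; B->plug->B->R->C->L->A->refl->F->L'->F->R'->H->plug->H
Char 4 ('F'): step: R->2, L=3; F->plug->F->R->H->L->B->refl->H->L'->B->R'->A->plug->A
Char 5 ('F'): step: R->3, L=3; F->plug->F->R->D->L->C->refl->E->L'->A->R'->H->plug->H
Char 6 ('A'): step: R->4, L=3; A->plug->A->R->D->L->C->refl->E->L'->A->R'->F->plug->F

Answer: AAHAHF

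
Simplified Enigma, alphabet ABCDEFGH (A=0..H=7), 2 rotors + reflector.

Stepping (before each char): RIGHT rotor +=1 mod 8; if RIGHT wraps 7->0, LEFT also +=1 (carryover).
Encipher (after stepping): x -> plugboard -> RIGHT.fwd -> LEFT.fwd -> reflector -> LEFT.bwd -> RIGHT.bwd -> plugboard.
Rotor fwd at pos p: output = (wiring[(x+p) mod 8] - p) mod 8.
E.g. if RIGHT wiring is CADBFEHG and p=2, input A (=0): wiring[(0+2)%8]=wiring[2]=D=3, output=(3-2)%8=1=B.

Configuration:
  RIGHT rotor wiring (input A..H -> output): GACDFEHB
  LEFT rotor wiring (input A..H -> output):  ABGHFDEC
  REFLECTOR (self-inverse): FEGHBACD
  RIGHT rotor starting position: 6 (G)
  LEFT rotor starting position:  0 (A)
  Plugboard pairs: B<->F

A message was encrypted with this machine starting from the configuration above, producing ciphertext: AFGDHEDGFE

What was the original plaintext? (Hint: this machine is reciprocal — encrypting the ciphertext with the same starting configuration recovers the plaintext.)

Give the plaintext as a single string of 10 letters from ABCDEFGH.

Char 1 ('A'): step: R->7, L=0; A->plug->A->R->C->L->G->refl->C->L'->H->R'->B->plug->F
Char 2 ('F'): step: R->0, L->1 (L advanced); F->plug->B->R->A->L->A->refl->F->L'->B->R'->H->plug->H
Char 3 ('G'): step: R->1, L=1; G->plug->G->R->A->L->A->refl->F->L'->B->R'->B->plug->F
Char 4 ('D'): step: R->2, L=1; D->plug->D->R->C->L->G->refl->C->L'->E->R'->G->plug->G
Char 5 ('H'): step: R->3, L=1; H->plug->H->R->H->L->H->refl->D->L'->F->R'->G->plug->G
Char 6 ('E'): step: R->4, L=1; E->plug->E->R->C->L->G->refl->C->L'->E->R'->F->plug->B
Char 7 ('D'): step: R->5, L=1; D->plug->D->R->B->L->F->refl->A->L'->A->R'->H->plug->H
Char 8 ('G'): step: R->6, L=1; G->plug->G->R->H->L->H->refl->D->L'->F->R'->F->plug->B
Char 9 ('F'): step: R->7, L=1; F->plug->B->R->H->L->H->refl->D->L'->F->R'->G->plug->G
Char 10 ('E'): step: R->0, L->2 (L advanced); E->plug->E->R->F->L->A->refl->F->L'->B->R'->H->plug->H

Answer: FHFGGBHBGH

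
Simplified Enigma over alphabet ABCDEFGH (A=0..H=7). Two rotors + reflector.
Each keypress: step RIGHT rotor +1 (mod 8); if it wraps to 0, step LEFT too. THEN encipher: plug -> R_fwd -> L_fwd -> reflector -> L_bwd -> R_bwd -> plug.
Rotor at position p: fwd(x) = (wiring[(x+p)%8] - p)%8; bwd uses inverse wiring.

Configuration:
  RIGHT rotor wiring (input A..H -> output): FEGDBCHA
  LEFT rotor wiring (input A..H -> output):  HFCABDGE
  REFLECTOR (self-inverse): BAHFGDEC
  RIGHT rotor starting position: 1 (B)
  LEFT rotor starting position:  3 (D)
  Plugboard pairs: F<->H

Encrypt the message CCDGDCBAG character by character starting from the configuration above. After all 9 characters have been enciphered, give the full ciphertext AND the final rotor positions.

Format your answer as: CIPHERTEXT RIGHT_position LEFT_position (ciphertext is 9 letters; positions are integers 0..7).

Answer: HBGECAFBE 2 4

Derivation:
Char 1 ('C'): step: R->2, L=3; C->plug->C->R->H->L->H->refl->C->L'->G->R'->F->plug->H
Char 2 ('C'): step: R->3, L=3; C->plug->C->R->H->L->H->refl->C->L'->G->R'->B->plug->B
Char 3 ('D'): step: R->4, L=3; D->plug->D->R->E->L->B->refl->A->L'->C->R'->G->plug->G
Char 4 ('G'): step: R->5, L=3; G->plug->G->R->G->L->C->refl->H->L'->H->R'->E->plug->E
Char 5 ('D'): step: R->6, L=3; D->plug->D->R->G->L->C->refl->H->L'->H->R'->C->plug->C
Char 6 ('C'): step: R->7, L=3; C->plug->C->R->F->L->E->refl->G->L'->B->R'->A->plug->A
Char 7 ('B'): step: R->0, L->4 (L advanced); B->plug->B->R->E->L->D->refl->F->L'->A->R'->H->plug->F
Char 8 ('A'): step: R->1, L=4; A->plug->A->R->D->L->A->refl->B->L'->F->R'->B->plug->B
Char 9 ('G'): step: R->2, L=4; G->plug->G->R->D->L->A->refl->B->L'->F->R'->E->plug->E
Final: ciphertext=HBGECAFBE, RIGHT=2, LEFT=4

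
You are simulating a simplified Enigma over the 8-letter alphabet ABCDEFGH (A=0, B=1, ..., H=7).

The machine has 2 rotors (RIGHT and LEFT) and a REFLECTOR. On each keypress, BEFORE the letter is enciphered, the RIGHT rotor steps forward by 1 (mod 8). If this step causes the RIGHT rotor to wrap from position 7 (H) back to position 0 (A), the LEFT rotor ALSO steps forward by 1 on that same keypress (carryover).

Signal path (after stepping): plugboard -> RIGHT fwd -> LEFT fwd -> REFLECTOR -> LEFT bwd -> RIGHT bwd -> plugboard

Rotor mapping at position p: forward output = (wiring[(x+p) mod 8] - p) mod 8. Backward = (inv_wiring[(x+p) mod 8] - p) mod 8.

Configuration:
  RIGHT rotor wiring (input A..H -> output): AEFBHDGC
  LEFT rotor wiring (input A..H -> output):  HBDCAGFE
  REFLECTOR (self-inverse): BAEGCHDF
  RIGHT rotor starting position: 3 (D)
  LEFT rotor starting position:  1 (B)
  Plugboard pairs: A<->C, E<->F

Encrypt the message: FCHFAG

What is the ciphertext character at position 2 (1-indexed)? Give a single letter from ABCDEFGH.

Char 1 ('F'): step: R->4, L=1; F->plug->E->R->E->L->F->refl->H->L'->D->R'->A->plug->C
Char 2 ('C'): step: R->5, L=1; C->plug->A->R->G->L->D->refl->G->L'->H->R'->E->plug->F

F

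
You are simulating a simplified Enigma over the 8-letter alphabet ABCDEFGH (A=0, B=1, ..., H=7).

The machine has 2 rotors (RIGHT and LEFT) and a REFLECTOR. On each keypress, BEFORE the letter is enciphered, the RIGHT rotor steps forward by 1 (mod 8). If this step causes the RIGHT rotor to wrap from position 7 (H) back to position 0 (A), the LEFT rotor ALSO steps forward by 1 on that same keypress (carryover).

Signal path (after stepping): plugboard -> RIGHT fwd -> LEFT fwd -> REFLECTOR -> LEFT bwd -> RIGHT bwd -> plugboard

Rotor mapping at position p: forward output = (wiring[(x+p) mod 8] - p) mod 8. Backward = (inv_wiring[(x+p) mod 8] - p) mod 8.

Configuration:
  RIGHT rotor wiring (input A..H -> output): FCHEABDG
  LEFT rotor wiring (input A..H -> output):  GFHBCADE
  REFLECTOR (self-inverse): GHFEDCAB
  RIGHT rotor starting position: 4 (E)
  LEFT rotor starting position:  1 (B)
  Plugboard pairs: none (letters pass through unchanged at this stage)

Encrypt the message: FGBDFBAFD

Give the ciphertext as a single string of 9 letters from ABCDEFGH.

Char 1 ('F'): step: R->5, L=1; F->plug->F->R->C->L->A->refl->G->L'->B->R'->C->plug->C
Char 2 ('G'): step: R->6, L=1; G->plug->G->R->C->L->A->refl->G->L'->B->R'->E->plug->E
Char 3 ('B'): step: R->7, L=1; B->plug->B->R->G->L->D->refl->E->L'->A->R'->D->plug->D
Char 4 ('D'): step: R->0, L->2 (L advanced); D->plug->D->R->E->L->B->refl->H->L'->B->R'->F->plug->F
Char 5 ('F'): step: R->1, L=2; F->plug->F->R->C->L->A->refl->G->L'->D->R'->C->plug->C
Char 6 ('B'): step: R->2, L=2; B->plug->B->R->C->L->A->refl->G->L'->D->R'->G->plug->G
Char 7 ('A'): step: R->3, L=2; A->plug->A->R->B->L->H->refl->B->L'->E->R'->H->plug->H
Char 8 ('F'): step: R->4, L=2; F->plug->F->R->G->L->E->refl->D->L'->H->R'->C->plug->C
Char 9 ('D'): step: R->5, L=2; D->plug->D->R->A->L->F->refl->C->L'->F->R'->E->plug->E

Answer: CEDFCGHCE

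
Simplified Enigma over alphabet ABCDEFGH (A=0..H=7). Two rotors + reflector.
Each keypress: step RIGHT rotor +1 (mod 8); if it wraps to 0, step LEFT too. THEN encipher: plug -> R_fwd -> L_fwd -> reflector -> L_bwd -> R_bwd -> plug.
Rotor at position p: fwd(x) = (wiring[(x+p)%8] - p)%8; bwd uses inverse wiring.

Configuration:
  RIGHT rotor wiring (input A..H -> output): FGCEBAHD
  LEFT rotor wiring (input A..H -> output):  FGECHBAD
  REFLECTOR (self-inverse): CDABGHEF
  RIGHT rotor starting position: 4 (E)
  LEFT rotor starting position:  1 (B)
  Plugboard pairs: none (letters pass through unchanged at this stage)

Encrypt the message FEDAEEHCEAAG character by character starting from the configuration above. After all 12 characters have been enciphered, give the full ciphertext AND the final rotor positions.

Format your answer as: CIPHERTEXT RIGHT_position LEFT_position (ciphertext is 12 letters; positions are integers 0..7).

Char 1 ('F'): step: R->5, L=1; F->plug->F->R->F->L->H->refl->F->L'->A->R'->D->plug->D
Char 2 ('E'): step: R->6, L=1; E->plug->E->R->E->L->A->refl->C->L'->G->R'->F->plug->F
Char 3 ('D'): step: R->7, L=1; D->plug->D->R->D->L->G->refl->E->L'->H->R'->C->plug->C
Char 4 ('A'): step: R->0, L->2 (L advanced); A->plug->A->R->F->L->B->refl->D->L'->G->R'->B->plug->B
Char 5 ('E'): step: R->1, L=2; E->plug->E->R->H->L->E->refl->G->L'->E->R'->H->plug->H
Char 6 ('E'): step: R->2, L=2; E->plug->E->R->F->L->B->refl->D->L'->G->R'->D->plug->D
Char 7 ('H'): step: R->3, L=2; H->plug->H->R->H->L->E->refl->G->L'->E->R'->D->plug->D
Char 8 ('C'): step: R->4, L=2; C->plug->C->R->D->L->H->refl->F->L'->C->R'->F->plug->F
Char 9 ('E'): step: R->5, L=2; E->plug->E->R->B->L->A->refl->C->L'->A->R'->D->plug->D
Char 10 ('A'): step: R->6, L=2; A->plug->A->R->B->L->A->refl->C->L'->A->R'->D->plug->D
Char 11 ('A'): step: R->7, L=2; A->plug->A->R->E->L->G->refl->E->L'->H->R'->C->plug->C
Char 12 ('G'): step: R->0, L->3 (L advanced); G->plug->G->R->H->L->B->refl->D->L'->G->R'->B->plug->B
Final: ciphertext=DFCBHDDFDDCB, RIGHT=0, LEFT=3

Answer: DFCBHDDFDDCB 0 3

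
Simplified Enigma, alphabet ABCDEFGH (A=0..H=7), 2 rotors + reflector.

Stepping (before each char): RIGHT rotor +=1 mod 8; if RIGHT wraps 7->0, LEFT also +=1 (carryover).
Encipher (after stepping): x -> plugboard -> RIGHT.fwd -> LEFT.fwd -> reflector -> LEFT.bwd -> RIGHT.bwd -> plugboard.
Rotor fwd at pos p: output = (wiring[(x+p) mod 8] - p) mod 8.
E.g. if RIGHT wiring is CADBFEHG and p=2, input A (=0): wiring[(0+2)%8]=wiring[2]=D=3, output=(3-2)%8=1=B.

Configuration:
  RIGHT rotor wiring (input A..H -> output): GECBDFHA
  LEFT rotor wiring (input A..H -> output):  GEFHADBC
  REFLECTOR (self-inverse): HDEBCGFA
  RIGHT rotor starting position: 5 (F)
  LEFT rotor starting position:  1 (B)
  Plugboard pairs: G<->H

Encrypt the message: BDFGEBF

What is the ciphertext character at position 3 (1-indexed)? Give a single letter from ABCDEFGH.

Char 1 ('B'): step: R->6, L=1; B->plug->B->R->C->L->G->refl->F->L'->H->R'->H->plug->G
Char 2 ('D'): step: R->7, L=1; D->plug->D->R->D->L->H->refl->A->L'->F->R'->C->plug->C
Char 3 ('F'): step: R->0, L->2 (L advanced); F->plug->F->R->F->L->A->refl->H->L'->E->R'->B->plug->B

B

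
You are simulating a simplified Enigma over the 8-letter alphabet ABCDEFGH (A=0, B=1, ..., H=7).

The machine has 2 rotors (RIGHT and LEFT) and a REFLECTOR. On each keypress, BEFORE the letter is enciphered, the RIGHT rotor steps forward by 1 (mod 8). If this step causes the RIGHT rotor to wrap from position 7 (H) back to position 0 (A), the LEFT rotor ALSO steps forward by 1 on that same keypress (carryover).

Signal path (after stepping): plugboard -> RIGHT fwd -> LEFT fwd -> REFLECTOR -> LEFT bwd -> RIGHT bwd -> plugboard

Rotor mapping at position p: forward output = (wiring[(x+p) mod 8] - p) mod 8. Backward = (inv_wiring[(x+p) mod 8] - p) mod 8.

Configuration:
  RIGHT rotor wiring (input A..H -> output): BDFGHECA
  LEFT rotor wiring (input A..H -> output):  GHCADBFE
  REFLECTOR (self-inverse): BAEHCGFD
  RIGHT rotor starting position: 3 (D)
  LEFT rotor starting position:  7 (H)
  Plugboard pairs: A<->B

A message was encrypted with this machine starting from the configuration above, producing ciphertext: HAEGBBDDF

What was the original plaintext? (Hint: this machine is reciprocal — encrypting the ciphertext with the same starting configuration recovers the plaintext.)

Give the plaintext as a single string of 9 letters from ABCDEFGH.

Answer: DEFDFGGHH

Derivation:
Char 1 ('H'): step: R->4, L=7; H->plug->H->R->C->L->A->refl->B->L'->E->R'->D->plug->D
Char 2 ('A'): step: R->5, L=7; A->plug->B->R->F->L->E->refl->C->L'->G->R'->E->plug->E
Char 3 ('E'): step: R->6, L=7; E->plug->E->R->H->L->G->refl->F->L'->A->R'->F->plug->F
Char 4 ('G'): step: R->7, L=7; G->plug->G->R->F->L->E->refl->C->L'->G->R'->D->plug->D
Char 5 ('B'): step: R->0, L->0 (L advanced); B->plug->A->R->B->L->H->refl->D->L'->E->R'->F->plug->F
Char 6 ('B'): step: R->1, L=0; B->plug->A->R->C->L->C->refl->E->L'->H->R'->G->plug->G
Char 7 ('D'): step: R->2, L=0; D->plug->D->R->C->L->C->refl->E->L'->H->R'->G->plug->G
Char 8 ('D'): step: R->3, L=0; D->plug->D->R->H->L->E->refl->C->L'->C->R'->H->plug->H
Char 9 ('F'): step: R->4, L=0; F->plug->F->R->H->L->E->refl->C->L'->C->R'->H->plug->H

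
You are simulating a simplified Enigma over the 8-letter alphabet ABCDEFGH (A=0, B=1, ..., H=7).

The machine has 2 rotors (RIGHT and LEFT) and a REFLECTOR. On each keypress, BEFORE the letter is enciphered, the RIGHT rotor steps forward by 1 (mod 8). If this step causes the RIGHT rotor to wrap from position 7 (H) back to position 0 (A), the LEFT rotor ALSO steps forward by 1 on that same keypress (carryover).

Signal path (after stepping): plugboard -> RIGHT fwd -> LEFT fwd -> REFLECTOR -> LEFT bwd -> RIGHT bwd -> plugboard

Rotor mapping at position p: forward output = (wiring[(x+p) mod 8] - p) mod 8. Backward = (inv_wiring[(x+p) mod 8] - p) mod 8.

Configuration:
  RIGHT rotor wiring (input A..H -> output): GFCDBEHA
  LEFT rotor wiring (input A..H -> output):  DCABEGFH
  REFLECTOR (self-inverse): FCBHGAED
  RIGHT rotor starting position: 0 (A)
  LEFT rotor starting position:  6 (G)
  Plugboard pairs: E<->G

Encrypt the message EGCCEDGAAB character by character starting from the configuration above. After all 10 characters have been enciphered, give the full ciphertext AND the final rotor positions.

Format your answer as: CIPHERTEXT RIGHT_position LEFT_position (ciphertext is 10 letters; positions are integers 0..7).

Answer: CADECBACGC 2 7

Derivation:
Char 1 ('E'): step: R->1, L=6; E->plug->G->R->H->L->A->refl->F->L'->C->R'->C->plug->C
Char 2 ('G'): step: R->2, L=6; G->plug->E->R->F->L->D->refl->H->L'->A->R'->A->plug->A
Char 3 ('C'): step: R->3, L=6; C->plug->C->R->B->L->B->refl->C->L'->E->R'->D->plug->D
Char 4 ('C'): step: R->4, L=6; C->plug->C->R->D->L->E->refl->G->L'->G->R'->G->plug->E
Char 5 ('E'): step: R->5, L=6; E->plug->G->R->G->L->G->refl->E->L'->D->R'->C->plug->C
Char 6 ('D'): step: R->6, L=6; D->plug->D->R->H->L->A->refl->F->L'->C->R'->B->plug->B
Char 7 ('G'): step: R->7, L=6; G->plug->E->R->E->L->C->refl->B->L'->B->R'->A->plug->A
Char 8 ('A'): step: R->0, L->7 (L advanced); A->plug->A->R->G->L->H->refl->D->L'->C->R'->C->plug->C
Char 9 ('A'): step: R->1, L=7; A->plug->A->R->E->L->C->refl->B->L'->D->R'->E->plug->G
Char 10 ('B'): step: R->2, L=7; B->plug->B->R->B->L->E->refl->G->L'->H->R'->C->plug->C
Final: ciphertext=CADECBACGC, RIGHT=2, LEFT=7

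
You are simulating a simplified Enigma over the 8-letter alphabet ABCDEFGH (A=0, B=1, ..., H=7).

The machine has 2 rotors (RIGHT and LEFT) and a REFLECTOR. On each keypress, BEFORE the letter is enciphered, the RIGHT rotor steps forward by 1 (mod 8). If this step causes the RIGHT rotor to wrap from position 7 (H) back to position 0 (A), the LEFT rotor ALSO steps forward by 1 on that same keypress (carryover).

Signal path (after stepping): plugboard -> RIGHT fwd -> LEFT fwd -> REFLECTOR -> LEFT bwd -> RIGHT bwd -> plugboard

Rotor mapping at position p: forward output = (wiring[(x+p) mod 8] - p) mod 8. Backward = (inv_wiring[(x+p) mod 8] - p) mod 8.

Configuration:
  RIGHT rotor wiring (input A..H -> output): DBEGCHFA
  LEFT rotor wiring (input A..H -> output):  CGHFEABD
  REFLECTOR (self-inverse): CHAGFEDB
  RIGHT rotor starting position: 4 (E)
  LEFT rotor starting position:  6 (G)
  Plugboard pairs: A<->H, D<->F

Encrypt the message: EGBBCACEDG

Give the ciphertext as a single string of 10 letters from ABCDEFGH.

Char 1 ('E'): step: R->5, L=6; E->plug->E->R->E->L->B->refl->H->L'->F->R'->H->plug->A
Char 2 ('G'): step: R->6, L=6; G->plug->G->R->E->L->B->refl->H->L'->F->R'->C->plug->C
Char 3 ('B'): step: R->7, L=6; B->plug->B->R->E->L->B->refl->H->L'->F->R'->D->plug->F
Char 4 ('B'): step: R->0, L->7 (L advanced); B->plug->B->R->B->L->D->refl->G->L'->E->R'->C->plug->C
Char 5 ('C'): step: R->1, L=7; C->plug->C->R->F->L->F->refl->E->L'->A->R'->A->plug->H
Char 6 ('A'): step: R->2, L=7; A->plug->H->R->H->L->C->refl->A->L'->D->R'->E->plug->E
Char 7 ('C'): step: R->3, L=7; C->plug->C->R->E->L->G->refl->D->L'->B->R'->H->plug->A
Char 8 ('E'): step: R->4, L=7; E->plug->E->R->H->L->C->refl->A->L'->D->R'->B->plug->B
Char 9 ('D'): step: R->5, L=7; D->plug->F->R->H->L->C->refl->A->L'->D->R'->C->plug->C
Char 10 ('G'): step: R->6, L=7; G->plug->G->R->E->L->G->refl->D->L'->B->R'->H->plug->A

Answer: ACFCHEABCA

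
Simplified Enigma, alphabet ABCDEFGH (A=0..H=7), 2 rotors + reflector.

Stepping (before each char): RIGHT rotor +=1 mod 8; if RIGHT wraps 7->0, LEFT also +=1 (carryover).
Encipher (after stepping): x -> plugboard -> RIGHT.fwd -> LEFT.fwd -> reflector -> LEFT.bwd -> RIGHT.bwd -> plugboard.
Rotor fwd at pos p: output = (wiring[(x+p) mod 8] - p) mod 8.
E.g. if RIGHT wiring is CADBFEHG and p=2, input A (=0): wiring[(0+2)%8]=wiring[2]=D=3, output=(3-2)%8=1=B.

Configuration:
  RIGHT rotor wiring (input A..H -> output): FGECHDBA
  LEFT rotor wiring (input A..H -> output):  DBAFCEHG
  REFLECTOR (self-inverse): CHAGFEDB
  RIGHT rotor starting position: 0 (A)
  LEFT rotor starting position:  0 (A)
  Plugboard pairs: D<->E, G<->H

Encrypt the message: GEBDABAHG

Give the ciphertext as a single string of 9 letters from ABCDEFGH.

Answer: DFFGDFBFA

Derivation:
Char 1 ('G'): step: R->1, L=0; G->plug->H->R->E->L->C->refl->A->L'->C->R'->E->plug->D
Char 2 ('E'): step: R->2, L=0; E->plug->D->R->B->L->B->refl->H->L'->G->R'->F->plug->F
Char 3 ('B'): step: R->3, L=0; B->plug->B->R->E->L->C->refl->A->L'->C->R'->F->plug->F
Char 4 ('D'): step: R->4, L=0; D->plug->E->R->B->L->B->refl->H->L'->G->R'->H->plug->G
Char 5 ('A'): step: R->5, L=0; A->plug->A->R->G->L->H->refl->B->L'->B->R'->E->plug->D
Char 6 ('B'): step: R->6, L=0; B->plug->B->R->C->L->A->refl->C->L'->E->R'->F->plug->F
Char 7 ('A'): step: R->7, L=0; A->plug->A->R->B->L->B->refl->H->L'->G->R'->B->plug->B
Char 8 ('H'): step: R->0, L->1 (L advanced); H->plug->G->R->B->L->H->refl->B->L'->D->R'->F->plug->F
Char 9 ('G'): step: R->1, L=1; G->plug->H->R->E->L->D->refl->G->L'->F->R'->A->plug->A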